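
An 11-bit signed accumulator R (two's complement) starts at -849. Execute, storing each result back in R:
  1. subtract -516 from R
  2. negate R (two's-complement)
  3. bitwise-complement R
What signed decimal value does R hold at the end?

Start: R = -849 = 10010101111.
R = -849 − (-516) = -333 = 11010110011
R = −(-333) = 333 = 00101001101
R = NOT 00101001101 = 11010110010 = -334

-334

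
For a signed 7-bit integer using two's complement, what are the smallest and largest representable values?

min = -64, max = 63

Minimum: −2^6 = -64.
Maximum: 2^6 − 1 = 63.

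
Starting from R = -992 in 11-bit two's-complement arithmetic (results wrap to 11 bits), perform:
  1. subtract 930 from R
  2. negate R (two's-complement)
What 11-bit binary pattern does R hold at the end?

11110000010

Start: R = -992 = 10000100000.
R = -992 − 930 = -1922; wraps to 126 = 00001111110
R = −(126) = -126 = 11110000010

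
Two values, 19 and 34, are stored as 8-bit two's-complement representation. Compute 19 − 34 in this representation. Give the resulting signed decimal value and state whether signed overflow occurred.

-15; no overflow

19 → 00010011
34 → 00100010
Subtract via negate-and-add: invert 00100010 + 1 = 11011110 (i.e. -34).
  00010011
+ 11011110
= 11110001
Result 11110001: MSB = 1 → 241 − 256 = -15.
Addends (after negating the subtrahend) have opposite signs, so signed overflow cannot occur.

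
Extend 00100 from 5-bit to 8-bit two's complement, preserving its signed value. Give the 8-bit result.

00000100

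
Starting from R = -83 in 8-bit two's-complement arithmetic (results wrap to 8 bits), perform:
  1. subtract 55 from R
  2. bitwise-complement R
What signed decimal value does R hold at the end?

Start: R = -83 = 10101101.
R = -83 − 55 = -138; wraps to 118 = 01110110
R = NOT 01110110 = 10001001 = -119

-119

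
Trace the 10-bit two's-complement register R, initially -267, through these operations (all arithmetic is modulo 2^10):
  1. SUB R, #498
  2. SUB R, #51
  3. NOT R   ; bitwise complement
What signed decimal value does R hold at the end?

-209

Start: R = -267 = 1011110101.
R = -267 − 498 = -765; wraps to 259 = 0100000011
R = 259 − 51 = 208 = 0011010000
R = NOT 0011010000 = 1100101111 = -209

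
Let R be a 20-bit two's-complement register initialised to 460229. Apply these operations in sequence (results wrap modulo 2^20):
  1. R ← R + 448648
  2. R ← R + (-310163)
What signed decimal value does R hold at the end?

-449862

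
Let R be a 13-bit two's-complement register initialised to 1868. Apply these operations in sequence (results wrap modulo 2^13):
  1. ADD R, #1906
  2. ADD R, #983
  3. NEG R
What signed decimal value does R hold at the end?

Start: R = 1868 = 0011101001100.
R = 1868 + 1906 = 3774 = 0111010111110
R = 3774 + 983 = 4757; wraps to -3435 = 1001010010101
R = −(-3435) = 3435 = 0110101101011

3435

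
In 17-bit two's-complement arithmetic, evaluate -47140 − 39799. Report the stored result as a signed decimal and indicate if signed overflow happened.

44133; overflow

-47140 → 10100011111011100
39799 → 01001101101110111
Subtract via negate-and-add: invert 01001101101110111 + 1 = 10110010010001001 (i.e. -39799).
  10100011111011100
+ 10110010010001001
= 01010110001100101  (discard carry-out 1)
Result 01010110001100101: MSB = 0 → value 44133.
Both addends (after negating the subtrahend) are negative but the stored result is non-negative: signed overflow. The true value -47140 − 39799 = -86939 lies outside [-65536, 65535].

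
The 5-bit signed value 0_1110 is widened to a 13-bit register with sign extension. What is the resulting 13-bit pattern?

0000000001110

MSB of 01110 is 0; replicate it into the new high bits.
00000000|01110 → 0000000001110 (still 14).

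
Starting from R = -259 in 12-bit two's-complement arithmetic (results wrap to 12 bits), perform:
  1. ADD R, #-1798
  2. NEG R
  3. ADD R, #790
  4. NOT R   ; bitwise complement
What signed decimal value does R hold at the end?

1248

Start: R = -259 = 111011111101.
R = -259 + (-1798) = -2057; wraps to 2039 = 011111110111
R = −(2039) = -2039 = 100000001001
R = -2039 + 790 = -1249 = 101100011111
R = NOT 101100011111 = 010011100000 = 1248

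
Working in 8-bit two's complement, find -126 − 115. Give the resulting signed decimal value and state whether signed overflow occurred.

15; overflow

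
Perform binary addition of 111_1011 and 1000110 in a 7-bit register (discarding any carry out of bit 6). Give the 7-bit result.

  1111011
+ 1000110
= 1000001  (discard carry-out 1)

1000001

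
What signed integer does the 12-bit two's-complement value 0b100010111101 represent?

MSB is 1, so the value is negative.
Unsigned reading: 2237. Subtract 2^12 = 4096: 2237 − 4096 = -1859.

-1859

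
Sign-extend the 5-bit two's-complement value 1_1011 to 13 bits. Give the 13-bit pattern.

1111111111011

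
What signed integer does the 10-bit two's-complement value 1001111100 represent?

-388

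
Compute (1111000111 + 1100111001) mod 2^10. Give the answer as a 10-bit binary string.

  1111000111
+ 1100111001
= 1100000000  (discard carry-out 1)

1100000000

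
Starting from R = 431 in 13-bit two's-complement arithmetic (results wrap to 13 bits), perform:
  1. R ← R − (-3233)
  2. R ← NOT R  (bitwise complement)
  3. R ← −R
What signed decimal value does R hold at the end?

Start: R = 431 = 0000110101111.
R = 431 − (-3233) = 3664 = 0111001010000
R = NOT 0111001010000 = 1000110101111 = -3665
R = −(-3665) = 3665 = 0111001010001

3665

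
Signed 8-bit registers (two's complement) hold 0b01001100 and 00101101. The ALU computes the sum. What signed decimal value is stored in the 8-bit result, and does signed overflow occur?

0b01001100 → 01001100 = 76 (signed)
00101101 = 45 (signed)
  01001100
+ 00101101
= 01111001
Result 01111001: MSB = 0 → value 121.
Both addends are non-negative and so is the stored result: no signed overflow.

121; no overflow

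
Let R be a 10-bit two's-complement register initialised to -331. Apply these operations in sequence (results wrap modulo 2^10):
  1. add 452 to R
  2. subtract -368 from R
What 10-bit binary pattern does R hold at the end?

Start: R = -331 = 1010110101.
R = -331 + 452 = 121 = 0001111001
R = 121 − (-368) = 489 = 0111101001

0111101001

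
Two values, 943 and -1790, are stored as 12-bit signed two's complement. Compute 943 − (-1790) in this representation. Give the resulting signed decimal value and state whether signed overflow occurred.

-1363; overflow

943 → 001110101111
-1790 → 100100000010
Subtract via negate-and-add: invert 100100000010 + 1 = 011011111110 (i.e. 1790).
  001110101111
+ 011011111110
= 101010101101
Result 101010101101: MSB = 1 → 2733 − 4096 = -1363.
Both addends (after negating the subtrahend) are non-negative but the stored result is negative: signed overflow. The true value 943 − (-1790) = 2733 lies outside [-2048, 2047].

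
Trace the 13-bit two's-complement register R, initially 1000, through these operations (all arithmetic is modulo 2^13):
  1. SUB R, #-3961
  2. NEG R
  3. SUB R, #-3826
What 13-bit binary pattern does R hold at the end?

Start: R = 1000 = 0001111101000.
R = 1000 − (-3961) = 4961; wraps to -3231 = 1001101100001
R = −(-3231) = 3231 = 0110010011111
R = 3231 − (-3826) = 7057; wraps to -1135 = 1101110010001

1101110010001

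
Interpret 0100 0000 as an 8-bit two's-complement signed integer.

MSB is 0, so the value is non-negative: 01000000 = 64.

64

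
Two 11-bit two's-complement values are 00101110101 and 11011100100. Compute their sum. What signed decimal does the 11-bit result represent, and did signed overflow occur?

89; no overflow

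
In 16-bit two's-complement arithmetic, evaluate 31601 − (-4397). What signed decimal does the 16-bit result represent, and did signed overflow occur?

-29538; overflow

31601 → 0111101101110001
-4397 → 1110111011010011
Subtract via negate-and-add: invert 1110111011010011 + 1 = 0001000100101101 (i.e. 4397).
  0111101101110001
+ 0001000100101101
= 1000110010011110
Result 1000110010011110: MSB = 1 → 35998 − 65536 = -29538.
Both addends (after negating the subtrahend) are non-negative but the stored result is negative: signed overflow. The true value 31601 − (-4397) = 35998 lies outside [-32768, 32767].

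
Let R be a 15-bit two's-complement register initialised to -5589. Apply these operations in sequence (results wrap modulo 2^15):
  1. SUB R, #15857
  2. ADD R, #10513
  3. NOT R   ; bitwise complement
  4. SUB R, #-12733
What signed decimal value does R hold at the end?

Start: R = -5589 = 110101000101011.
R = -5589 − 15857 = -21446; wraps to 11322 = 010110000111010
R = 11322 + 10513 = 21835; wraps to -10933 = 101010101001011
R = NOT 101010101001011 = 010101010110100 = 10932
R = 10932 − (-12733) = 23665; wraps to -9103 = 101110001110001

-9103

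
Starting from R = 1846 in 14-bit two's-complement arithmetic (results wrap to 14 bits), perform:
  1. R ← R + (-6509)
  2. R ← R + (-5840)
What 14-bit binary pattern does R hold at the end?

01011011111001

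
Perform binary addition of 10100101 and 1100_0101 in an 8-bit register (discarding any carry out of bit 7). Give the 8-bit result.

  10100101
+ 11000101
= 01101010  (discard carry-out 1)

01101010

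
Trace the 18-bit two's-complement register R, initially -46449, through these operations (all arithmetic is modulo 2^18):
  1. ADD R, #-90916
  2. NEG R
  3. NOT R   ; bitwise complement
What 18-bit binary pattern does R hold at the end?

011110011101101010

Start: R = -46449 = 110100101010001111.
R = -46449 + (-90916) = -137365; wraps to 124779 = 011110011101101011
R = −(124779) = -124779 = 100001100010010101
R = NOT 100001100010010101 = 011110011101101010 = 124778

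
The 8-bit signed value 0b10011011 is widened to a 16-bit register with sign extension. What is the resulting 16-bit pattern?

1111111110011011

MSB of 10011011 is 1; replicate it into the new high bits.
11111111|10011011 → 1111111110011011 (still -101).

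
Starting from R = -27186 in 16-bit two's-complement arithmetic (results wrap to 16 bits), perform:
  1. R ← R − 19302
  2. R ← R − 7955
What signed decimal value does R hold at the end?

Start: R = -27186 = 1001010111001110.
R = -27186 − 19302 = -46488; wraps to 19048 = 0100101001101000
R = 19048 − 7955 = 11093 = 0010101101010101

11093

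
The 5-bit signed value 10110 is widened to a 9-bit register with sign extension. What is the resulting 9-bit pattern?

111110110

MSB of 10110 is 1; replicate it into the new high bits.
1111|10110 → 111110110 (still -10).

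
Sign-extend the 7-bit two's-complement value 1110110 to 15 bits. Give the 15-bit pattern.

111111111110110

MSB of 1110110 is 1; replicate it into the new high bits.
11111111|1110110 → 111111111110110 (still -10).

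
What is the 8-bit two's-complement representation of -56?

11001000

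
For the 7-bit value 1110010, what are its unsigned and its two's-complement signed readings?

unsigned = 114, signed = -14

Unsigned: 1110010 = 114.
Signed: MSB=1 → 114 − 128 = -14.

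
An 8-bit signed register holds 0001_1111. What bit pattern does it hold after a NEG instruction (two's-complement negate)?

Invert: 11100000. Add 1: 11100001.
Check: 00011111 = 31, 11100001 = -31.

11100001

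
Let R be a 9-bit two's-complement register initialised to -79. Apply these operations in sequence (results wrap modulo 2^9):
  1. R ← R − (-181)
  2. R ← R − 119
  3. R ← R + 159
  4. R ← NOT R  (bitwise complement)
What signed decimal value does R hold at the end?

Start: R = -79 = 110110001.
R = -79 − (-181) = 102 = 001100110
R = 102 − 119 = -17 = 111101111
R = -17 + 159 = 142 = 010001110
R = NOT 010001110 = 101110001 = -143

-143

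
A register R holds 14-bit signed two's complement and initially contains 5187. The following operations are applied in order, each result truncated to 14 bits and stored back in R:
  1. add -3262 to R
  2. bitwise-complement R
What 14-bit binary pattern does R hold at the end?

Start: R = 5187 = 01010001000011.
R = 5187 + (-3262) = 1925 = 00011110000101
R = NOT 00011110000101 = 11100001111010 = -1926

11100001111010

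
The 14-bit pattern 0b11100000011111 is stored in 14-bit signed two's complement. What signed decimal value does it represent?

-2017

MSB is 1, so the value is negative.
Unsigned reading: 14367. Subtract 2^14 = 16384: 14367 − 16384 = -2017.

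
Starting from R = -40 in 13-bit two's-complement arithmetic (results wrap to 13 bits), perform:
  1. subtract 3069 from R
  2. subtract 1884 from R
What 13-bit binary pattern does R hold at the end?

0110001111111

Start: R = -40 = 1111111011000.
R = -40 − 3069 = -3109 = 1001111011011
R = -3109 − 1884 = -4993; wraps to 3199 = 0110001111111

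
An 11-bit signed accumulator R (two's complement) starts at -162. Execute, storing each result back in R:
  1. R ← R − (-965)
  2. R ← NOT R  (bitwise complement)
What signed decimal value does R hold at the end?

-804

Start: R = -162 = 11101011110.
R = -162 − (-965) = 803 = 01100100011
R = NOT 01100100011 = 10011011100 = -804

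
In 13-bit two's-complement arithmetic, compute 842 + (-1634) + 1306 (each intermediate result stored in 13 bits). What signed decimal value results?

514

842 + (-1634) = -792 (1110011101000)
-792 + 1306 = 514 (0001000000010)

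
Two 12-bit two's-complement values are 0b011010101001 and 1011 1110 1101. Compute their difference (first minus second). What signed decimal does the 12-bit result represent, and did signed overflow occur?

-1348; overflow

0b011010101001 → 011010101001 = 1705 (signed)
1011 1110 1101 → 101111101101 = -1043 (signed)
Subtract via negate-and-add: invert 101111101101 + 1 = 010000010011 (i.e. 1043).
  011010101001
+ 010000010011
= 101010111100
Result 101010111100: MSB = 1 → 2748 − 4096 = -1348.
Both addends (after negating the subtrahend) are non-negative but the stored result is negative: signed overflow. The true value 1705 − (-1043) = 2748 lies outside [-2048, 2047].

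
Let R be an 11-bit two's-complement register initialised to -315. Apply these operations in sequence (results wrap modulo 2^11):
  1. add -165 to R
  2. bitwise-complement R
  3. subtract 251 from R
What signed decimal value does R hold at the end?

Start: R = -315 = 11011000101.
R = -315 + (-165) = -480 = 11000100000
R = NOT 11000100000 = 00111011111 = 479
R = 479 − 251 = 228 = 00011100100

228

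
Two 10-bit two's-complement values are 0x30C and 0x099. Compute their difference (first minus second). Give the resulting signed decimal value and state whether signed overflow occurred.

-397; no overflow

0x30C = 1100001100 = -244 (signed)
0x099 = 0010011001 = 153 (signed)
Subtract via negate-and-add: invert 0010011001 + 1 = 1101100111 (i.e. -153).
  1100001100
+ 1101100111
= 1001110011  (discard carry-out 1)
Result 1001110011: MSB = 1 → 627 − 1024 = -397.
Both addends (after negating the subtrahend) are negative and so is the stored result: no signed overflow.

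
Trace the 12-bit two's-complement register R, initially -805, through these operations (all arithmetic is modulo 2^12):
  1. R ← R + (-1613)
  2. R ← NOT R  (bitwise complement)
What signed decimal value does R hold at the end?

Start: R = -805 = 110011011011.
R = -805 + (-1613) = -2418; wraps to 1678 = 011010001110
R = NOT 011010001110 = 100101110001 = -1679

-1679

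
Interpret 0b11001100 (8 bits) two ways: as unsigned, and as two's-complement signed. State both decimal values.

unsigned = 204, signed = -52

Unsigned: 11001100 = 204.
Signed: MSB=1 → 204 − 256 = -52.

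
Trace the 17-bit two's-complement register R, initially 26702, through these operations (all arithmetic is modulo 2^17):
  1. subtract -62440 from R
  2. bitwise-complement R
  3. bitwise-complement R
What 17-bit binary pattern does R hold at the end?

10101110000110110

Start: R = 26702 = 00110100001001110.
R = 26702 − (-62440) = 89142; wraps to -41930 = 10101110000110110
R = NOT 10101110000110110 = 01010001111001001 = 41929
R = NOT 01010001111001001 = 10101110000110110 = -41930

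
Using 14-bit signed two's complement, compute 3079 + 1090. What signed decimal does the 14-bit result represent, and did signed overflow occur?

4169; no overflow

3079 → 00110000000111
1090 → 00010001000010
  00110000000111
+ 00010001000010
= 01000001001001
Result 01000001001001: MSB = 0 → value 4169.
Both addends are non-negative and so is the stored result: no signed overflow.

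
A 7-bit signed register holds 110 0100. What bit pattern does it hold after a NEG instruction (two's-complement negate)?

Invert: 0011011. Add 1: 0011100.

0011100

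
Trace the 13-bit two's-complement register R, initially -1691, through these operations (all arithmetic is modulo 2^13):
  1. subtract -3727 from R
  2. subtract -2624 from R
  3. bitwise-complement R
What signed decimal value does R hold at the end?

3531

Start: R = -1691 = 1100101100101.
R = -1691 − (-3727) = 2036 = 0011111110100
R = 2036 − (-2624) = 4660; wraps to -3532 = 1001000110100
R = NOT 1001000110100 = 0110111001011 = 3531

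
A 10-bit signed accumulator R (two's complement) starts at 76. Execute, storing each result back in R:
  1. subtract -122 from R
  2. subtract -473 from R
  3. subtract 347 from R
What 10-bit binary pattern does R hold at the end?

Start: R = 76 = 0001001100.
R = 76 − (-122) = 198 = 0011000110
R = 198 − (-473) = 671; wraps to -353 = 1010011111
R = -353 − 347 = -700; wraps to 324 = 0101000100

0101000100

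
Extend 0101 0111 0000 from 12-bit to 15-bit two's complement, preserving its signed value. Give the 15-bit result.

000010101110000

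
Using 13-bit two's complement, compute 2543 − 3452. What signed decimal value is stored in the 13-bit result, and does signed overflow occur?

-909; no overflow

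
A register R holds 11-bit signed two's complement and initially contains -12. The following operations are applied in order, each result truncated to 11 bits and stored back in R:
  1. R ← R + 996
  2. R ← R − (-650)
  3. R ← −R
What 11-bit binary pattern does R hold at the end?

00110011110

Start: R = -12 = 11111110100.
R = -12 + 996 = 984 = 01111011000
R = 984 − (-650) = 1634; wraps to -414 = 11001100010
R = −(-414) = 414 = 00110011110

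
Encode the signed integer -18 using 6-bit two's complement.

|-18| = 18 = 010010 in 6 bits.
Invert the bits: 101101. Add 1: 101110.

101110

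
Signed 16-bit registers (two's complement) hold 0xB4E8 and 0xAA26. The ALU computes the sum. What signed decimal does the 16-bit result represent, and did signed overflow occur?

24334; overflow

0xB4E8 = 1011010011101000 = -19224 (signed)
0xAA26 = 1010101000100110 = -21978 (signed)
  1011010011101000
+ 1010101000100110
= 0101111100001110  (discard carry-out 1)
Result 0101111100001110: MSB = 0 → value 24334.
Both addends are negative but the stored result is non-negative: signed overflow. The true value -19224 + (-21978) = -41202 lies outside [-32768, 32767].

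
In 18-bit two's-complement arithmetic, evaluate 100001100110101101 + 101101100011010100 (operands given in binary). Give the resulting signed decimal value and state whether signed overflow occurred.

100001100110101101 = -124499 (signed)
101101100011010100 = -75564 (signed)
  100001100110101101
+ 101101100011010100
= 001111001010000001  (discard carry-out 1)
Result 001111001010000001: MSB = 0 → value 62081.
Both addends are negative but the stored result is non-negative: signed overflow. The true value -124499 + (-75564) = -200063 lies outside [-131072, 131071].

62081; overflow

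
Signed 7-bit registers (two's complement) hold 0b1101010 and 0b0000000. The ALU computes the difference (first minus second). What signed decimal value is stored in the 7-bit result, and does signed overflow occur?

-22; no overflow

0b1101010 → 1101010 = -22 (signed)
0b0000000 → 0000000 = 0 (signed)
Subtract via negate-and-add: invert 0000000 + 1 = 0000000 (i.e. 0).
  1101010
+ 0000000
= 1101010
Result 1101010: MSB = 1 → 106 − 128 = -22.
Addends (after negating the subtrahend) have opposite signs, so signed overflow cannot occur.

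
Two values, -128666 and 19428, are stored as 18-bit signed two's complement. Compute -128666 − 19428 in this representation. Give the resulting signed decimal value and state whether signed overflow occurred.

114050; overflow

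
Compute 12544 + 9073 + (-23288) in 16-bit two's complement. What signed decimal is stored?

12544 + 9073 = 21617 (0101010001110001)
21617 + (-23288) = -1671 (1111100101111001)

-1671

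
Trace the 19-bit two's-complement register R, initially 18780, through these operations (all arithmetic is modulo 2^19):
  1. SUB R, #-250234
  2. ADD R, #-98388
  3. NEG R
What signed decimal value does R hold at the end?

-170626

Start: R = 18780 = 0000100100101011100.
R = 18780 − (-250234) = 269014; wraps to -255274 = 1000001101011010110
R = -255274 + (-98388) = -353662; wraps to 170626 = 0101001101010000010
R = −(170626) = -170626 = 1010110010101111110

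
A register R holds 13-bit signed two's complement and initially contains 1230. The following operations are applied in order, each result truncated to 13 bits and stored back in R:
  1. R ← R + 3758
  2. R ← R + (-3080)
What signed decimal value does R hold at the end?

1908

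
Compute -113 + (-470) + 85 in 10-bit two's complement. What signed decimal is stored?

-498

-113 + (-470) = -583 → wraps to 441 (0110111001)
441 + 85 = 526 → wraps to -498 (1000001110)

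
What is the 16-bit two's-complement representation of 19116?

19116 is non-negative, so write it directly in 16 bits: 0100101010101100.

0100101010101100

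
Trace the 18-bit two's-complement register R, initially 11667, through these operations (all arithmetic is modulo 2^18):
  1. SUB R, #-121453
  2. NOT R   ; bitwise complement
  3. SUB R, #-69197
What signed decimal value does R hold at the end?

-63924

Start: R = 11667 = 000010110110010011.
R = 11667 − (-121453) = 133120; wraps to -129024 = 100000100000000000
R = NOT 100000100000000000 = 011111011111111111 = 129023
R = 129023 − (-69197) = 198220; wraps to -63924 = 110000011001001100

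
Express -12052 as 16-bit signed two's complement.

|-12052| = 12052 = 0010111100010100 in 16 bits.
Invert the bits: 1101000011101011. Add 1: 1101000011101100.

1101000011101100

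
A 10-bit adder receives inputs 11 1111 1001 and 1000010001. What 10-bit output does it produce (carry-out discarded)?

  1111111001
+ 1000010001
= 1000001010  (discard carry-out 1)

1000001010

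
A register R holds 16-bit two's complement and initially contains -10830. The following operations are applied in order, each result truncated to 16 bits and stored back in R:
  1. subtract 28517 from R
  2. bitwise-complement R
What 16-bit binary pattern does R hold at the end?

Start: R = -10830 = 1101010110110010.
R = -10830 − 28517 = -39347; wraps to 26189 = 0110011001001101
R = NOT 0110011001001101 = 1001100110110010 = -26190

1001100110110010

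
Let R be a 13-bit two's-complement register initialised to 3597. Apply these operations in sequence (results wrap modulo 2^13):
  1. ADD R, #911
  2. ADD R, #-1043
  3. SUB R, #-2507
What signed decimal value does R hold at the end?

-2220

Start: R = 3597 = 0111000001101.
R = 3597 + 911 = 4508; wraps to -3684 = 1000110011100
R = -3684 + (-1043) = -4727; wraps to 3465 = 0110110001001
R = 3465 − (-2507) = 5972; wraps to -2220 = 1011101010100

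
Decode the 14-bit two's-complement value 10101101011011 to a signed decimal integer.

MSB is 1, so the value is negative.
Unsigned reading: 11099. Subtract 2^14 = 16384: 11099 − 16384 = -5285.

-5285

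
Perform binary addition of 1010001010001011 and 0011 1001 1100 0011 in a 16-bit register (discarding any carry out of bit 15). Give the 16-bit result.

  1010001010001011
+ 0011100111000011
= 1101110001001110

1101110001001110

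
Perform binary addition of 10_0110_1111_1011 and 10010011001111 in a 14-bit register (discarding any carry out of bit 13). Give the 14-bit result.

00101111001010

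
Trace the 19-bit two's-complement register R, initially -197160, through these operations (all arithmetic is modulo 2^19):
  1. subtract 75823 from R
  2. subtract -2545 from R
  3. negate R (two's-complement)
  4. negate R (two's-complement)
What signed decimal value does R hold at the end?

Start: R = -197160 = 1001111110111011000.
R = -197160 − 75823 = -272983; wraps to 251305 = 0111101010110101001
R = 251305 − (-2545) = 253850 = 0111101111110011010
R = −(253850) = -253850 = 1000010000001100110
R = −(-253850) = 253850 = 0111101111110011010

253850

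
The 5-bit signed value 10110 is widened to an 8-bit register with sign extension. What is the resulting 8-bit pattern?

MSB of 10110 is 1; replicate it into the new high bits.
111|10110 → 11110110 (still -10).

11110110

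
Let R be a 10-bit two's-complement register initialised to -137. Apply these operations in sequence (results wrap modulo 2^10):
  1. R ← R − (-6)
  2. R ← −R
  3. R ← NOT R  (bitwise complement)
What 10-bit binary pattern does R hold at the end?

Start: R = -137 = 1101110111.
R = -137 − (-6) = -131 = 1101111101
R = −(-131) = 131 = 0010000011
R = NOT 0010000011 = 1101111100 = -132

1101111100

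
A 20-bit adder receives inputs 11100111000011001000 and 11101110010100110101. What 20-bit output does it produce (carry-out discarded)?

11010101010111111101

  11100111000011001000
+ 11101110010100110101
= 11010101010111111101  (discard carry-out 1)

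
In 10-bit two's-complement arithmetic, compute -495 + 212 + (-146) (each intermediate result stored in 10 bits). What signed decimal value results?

-429

-495 + 212 = -283 (1011100101)
-283 + (-146) = -429 (1001010011)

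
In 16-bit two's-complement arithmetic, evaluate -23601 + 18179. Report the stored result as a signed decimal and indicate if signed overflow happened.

-5422; no overflow

-23601 → 1010001111001111
18179 → 0100011100000011
  1010001111001111
+ 0100011100000011
= 1110101011010010
Result 1110101011010010: MSB = 1 → 60114 − 65536 = -5422.
Addends have opposite signs, so signed overflow cannot occur.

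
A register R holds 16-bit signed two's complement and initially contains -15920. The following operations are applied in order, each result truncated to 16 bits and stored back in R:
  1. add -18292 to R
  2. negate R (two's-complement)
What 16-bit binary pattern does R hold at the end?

1000010110100100

Start: R = -15920 = 1100000111010000.
R = -15920 + (-18292) = -34212; wraps to 31324 = 0111101001011100
R = −(31324) = -31324 = 1000010110100100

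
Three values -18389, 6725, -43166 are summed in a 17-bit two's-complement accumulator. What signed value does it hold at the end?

-18389 + 6725 = -11664 (11101001001110000)
-11664 + (-43166) = -54830 (10010100111010010)

-54830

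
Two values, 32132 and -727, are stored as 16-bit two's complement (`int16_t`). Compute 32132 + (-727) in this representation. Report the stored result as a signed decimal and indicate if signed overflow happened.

32132 → 0111110110000100
-727 → 1111110100101001
  0111110110000100
+ 1111110100101001
= 0111101010101101  (discard carry-out 1)
Result 0111101010101101: MSB = 0 → value 31405.
Addends have opposite signs, so signed overflow cannot occur.

31405; no overflow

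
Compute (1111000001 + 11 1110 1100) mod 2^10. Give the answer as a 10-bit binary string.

1110101101

  1111000001
+ 1111101100
= 1110101101  (discard carry-out 1)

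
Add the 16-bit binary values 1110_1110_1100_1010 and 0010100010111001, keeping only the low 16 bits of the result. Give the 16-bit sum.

  1110111011001010
+ 0010100010111001
= 0001011110000011  (discard carry-out 1)

0001011110000011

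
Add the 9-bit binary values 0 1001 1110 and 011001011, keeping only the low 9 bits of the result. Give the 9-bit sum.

  010011110
+ 011001011
= 101101001

101101001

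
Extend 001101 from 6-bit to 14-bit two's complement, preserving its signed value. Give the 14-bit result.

00000000001101

MSB of 001101 is 0; replicate it into the new high bits.
00000000|001101 → 00000000001101 (still 13).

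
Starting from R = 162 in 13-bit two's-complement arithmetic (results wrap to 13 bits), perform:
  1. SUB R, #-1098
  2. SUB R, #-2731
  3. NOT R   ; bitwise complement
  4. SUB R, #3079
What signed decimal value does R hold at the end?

1121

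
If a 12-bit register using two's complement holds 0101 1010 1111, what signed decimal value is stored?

1455

MSB is 0, so the value is non-negative: 010110101111 = 1455.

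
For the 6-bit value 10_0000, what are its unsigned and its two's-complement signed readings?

unsigned = 32, signed = -32

Unsigned: 100000 = 32.
Signed: MSB=1 → 32 − 64 = -32.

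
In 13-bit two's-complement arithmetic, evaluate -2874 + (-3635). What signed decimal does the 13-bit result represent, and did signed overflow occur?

-2874 → 1010011000110
-3635 → 1000111001101
  1010011000110
+ 1000111001101
= 0011010010011  (discard carry-out 1)
Result 0011010010011: MSB = 0 → value 1683.
Both addends are negative but the stored result is non-negative: signed overflow. The true value -2874 + (-3635) = -6509 lies outside [-4096, 4095].

1683; overflow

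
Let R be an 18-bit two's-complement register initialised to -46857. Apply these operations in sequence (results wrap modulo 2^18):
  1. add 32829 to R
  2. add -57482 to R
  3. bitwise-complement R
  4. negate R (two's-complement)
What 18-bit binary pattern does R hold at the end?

101110100010101011

Start: R = -46857 = 110100100011110111.
R = -46857 + 32829 = -14028 = 111100100100110100
R = -14028 + (-57482) = -71510 = 101110100010101010
R = NOT 101110100010101010 = 010001011101010101 = 71509
R = −(71509) = -71509 = 101110100010101011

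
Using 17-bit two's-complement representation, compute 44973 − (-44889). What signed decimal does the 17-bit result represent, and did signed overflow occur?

-41210; overflow

44973 → 01010111110101101
-44889 → 10101000010100111
Subtract via negate-and-add: invert 10101000010100111 + 1 = 01010111101011001 (i.e. 44889).
  01010111110101101
+ 01010111101011001
= 10101111100000110
Result 10101111100000110: MSB = 1 → 89862 − 131072 = -41210.
Both addends (after negating the subtrahend) are non-negative but the stored result is negative: signed overflow. The true value 44973 − (-44889) = 89862 lies outside [-65536, 65535].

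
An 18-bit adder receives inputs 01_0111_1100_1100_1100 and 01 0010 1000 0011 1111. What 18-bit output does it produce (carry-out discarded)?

101010010100001011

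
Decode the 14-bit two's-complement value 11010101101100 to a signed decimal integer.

MSB is 1, so the value is negative.
Unsigned reading: 13676. Subtract 2^14 = 16384: 13676 − 16384 = -2708.

-2708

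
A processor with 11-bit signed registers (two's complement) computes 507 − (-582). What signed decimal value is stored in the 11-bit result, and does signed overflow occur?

-959; overflow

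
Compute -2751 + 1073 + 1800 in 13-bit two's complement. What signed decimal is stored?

-2751 + 1073 = -1678 (1100101110010)
-1678 + 1800 = 122 (0000001111010)

122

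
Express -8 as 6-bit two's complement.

111000

|-8| = 8 = 001000 in 6 bits.
Invert the bits: 110111. Add 1: 111000.
Check: 111000 reads as 56 − 64 = -8.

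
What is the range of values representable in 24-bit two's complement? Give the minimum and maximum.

min = -8388608, max = 8388607

Minimum: −2^23 = -8388608.
Maximum: 2^23 − 1 = 8388607.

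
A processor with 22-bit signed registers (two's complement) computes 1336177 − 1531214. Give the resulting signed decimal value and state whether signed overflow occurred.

-195037; no overflow

1336177 → 0101000110001101110001
1531214 → 0101110101110101001110
Subtract via negate-and-add: invert 0101110101110101001110 + 1 = 1010001010001010110010 (i.e. -1531214).
  0101000110001101110001
+ 1010001010001010110010
= 1111010000011000100011
Result 1111010000011000100011: MSB = 1 → 3999267 − 4194304 = -195037.
Addends (after negating the subtrahend) have opposite signs, so signed overflow cannot occur.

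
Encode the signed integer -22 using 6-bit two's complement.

101010

|-22| = 22 = 010110 in 6 bits.
Invert the bits: 101001. Add 1: 101010.
Check: 101010 reads as 42 − 64 = -22.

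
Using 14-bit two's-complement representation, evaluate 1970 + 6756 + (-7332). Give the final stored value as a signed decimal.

1970 + 6756 = 8726 → wraps to -7658 (10001000010110)
-7658 + (-7332) = -14990 → wraps to 1394 (00010101110010)

1394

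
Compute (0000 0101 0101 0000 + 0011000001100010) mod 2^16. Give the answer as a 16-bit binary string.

  0000010101010000
+ 0011000001100010
= 0011010110110010

0011010110110010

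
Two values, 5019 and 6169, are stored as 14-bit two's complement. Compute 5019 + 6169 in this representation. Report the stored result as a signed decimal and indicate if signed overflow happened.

5019 → 01001110011011
6169 → 01100000011001
  01001110011011
+ 01100000011001
= 10101110110100
Result 10101110110100: MSB = 1 → 11188 − 16384 = -5196.
Both addends are non-negative but the stored result is negative: signed overflow. The true value 5019 + 6169 = 11188 lies outside [-8192, 8191].

-5196; overflow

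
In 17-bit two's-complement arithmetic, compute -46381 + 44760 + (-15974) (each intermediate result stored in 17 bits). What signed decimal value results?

-17595

-46381 + 44760 = -1621 (11111100110101011)
-1621 + (-15974) = -17595 (11011101101000101)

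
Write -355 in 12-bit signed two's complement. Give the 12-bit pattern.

111010011101

|-355| = 355 = 000101100011 in 12 bits.
Invert the bits: 111010011100. Add 1: 111010011101.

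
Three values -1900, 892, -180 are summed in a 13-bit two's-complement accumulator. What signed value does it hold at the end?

-1900 + 892 = -1008 (1110000010000)
-1008 + (-180) = -1188 (1101101011100)

-1188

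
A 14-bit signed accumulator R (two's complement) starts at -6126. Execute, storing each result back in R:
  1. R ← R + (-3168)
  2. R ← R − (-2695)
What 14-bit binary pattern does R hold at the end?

10011000111001

Start: R = -6126 = 10100000010010.
R = -6126 + (-3168) = -9294; wraps to 7090 = 01101110110010
R = 7090 − (-2695) = 9785; wraps to -6599 = 10011000111001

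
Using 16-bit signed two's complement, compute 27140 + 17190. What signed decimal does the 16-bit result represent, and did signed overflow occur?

-21206; overflow

27140 → 0110101000000100
17190 → 0100001100100110
  0110101000000100
+ 0100001100100110
= 1010110100101010
Result 1010110100101010: MSB = 1 → 44330 − 65536 = -21206.
Both addends are non-negative but the stored result is negative: signed overflow. The true value 27140 + 17190 = 44330 lies outside [-32768, 32767].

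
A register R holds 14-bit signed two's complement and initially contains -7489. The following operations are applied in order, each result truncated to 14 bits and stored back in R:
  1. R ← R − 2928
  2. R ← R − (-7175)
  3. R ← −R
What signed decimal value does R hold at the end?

3242

Start: R = -7489 = 10001010111111.
R = -7489 − 2928 = -10417; wraps to 5967 = 01011101001111
R = 5967 − (-7175) = 13142; wraps to -3242 = 11001101010110
R = −(-3242) = 3242 = 00110010101010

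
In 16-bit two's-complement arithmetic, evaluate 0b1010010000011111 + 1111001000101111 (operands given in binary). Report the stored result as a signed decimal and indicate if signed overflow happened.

-27058; no overflow

0b1010010000011111 → 1010010000011111 = -23521 (signed)
1111001000101111 = -3537 (signed)
  1010010000011111
+ 1111001000101111
= 1001011001001110  (discard carry-out 1)
Result 1001011001001110: MSB = 1 → 38478 − 65536 = -27058.
Both addends are negative and so is the stored result: no signed overflow.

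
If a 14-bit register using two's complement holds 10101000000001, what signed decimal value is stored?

-5631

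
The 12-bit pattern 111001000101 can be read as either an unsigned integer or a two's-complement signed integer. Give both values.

unsigned = 3653, signed = -443

Unsigned: 111001000101 = 3653.
Signed: MSB=1 → 3653 − 4096 = -443.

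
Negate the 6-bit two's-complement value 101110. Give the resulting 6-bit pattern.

Invert: 010001. Add 1: 010010.

010010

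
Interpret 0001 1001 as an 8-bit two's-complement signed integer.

25

MSB is 0, so the value is non-negative: 00011001 = 25.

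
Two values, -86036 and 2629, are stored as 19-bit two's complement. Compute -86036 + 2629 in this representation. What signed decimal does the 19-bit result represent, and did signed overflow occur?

-83407; no overflow

-86036 → 1101010111111101100
2629 → 0000000101001000101
  1101010111111101100
+ 0000000101001000101
= 1101011101000110001
Result 1101011101000110001: MSB = 1 → 440881 − 524288 = -83407.
Addends have opposite signs, so signed overflow cannot occur.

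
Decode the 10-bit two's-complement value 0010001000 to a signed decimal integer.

MSB is 0, so the value is non-negative: 0010001000 = 136.

136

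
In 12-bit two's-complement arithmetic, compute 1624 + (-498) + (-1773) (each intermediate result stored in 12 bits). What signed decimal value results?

-647

1624 + (-498) = 1126 (010001100110)
1126 + (-1773) = -647 (110101111001)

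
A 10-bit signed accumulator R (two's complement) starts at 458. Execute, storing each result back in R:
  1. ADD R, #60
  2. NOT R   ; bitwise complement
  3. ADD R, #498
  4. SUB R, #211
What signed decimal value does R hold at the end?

-232

Start: R = 458 = 0111001010.
R = 458 + 60 = 518; wraps to -506 = 1000000110
R = NOT 1000000110 = 0111111001 = 505
R = 505 + 498 = 1003; wraps to -21 = 1111101011
R = -21 − 211 = -232 = 1100011000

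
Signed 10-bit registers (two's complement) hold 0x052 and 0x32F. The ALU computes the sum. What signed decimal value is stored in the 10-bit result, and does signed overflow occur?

-127; no overflow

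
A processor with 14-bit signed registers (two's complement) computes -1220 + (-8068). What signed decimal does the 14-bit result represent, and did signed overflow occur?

-1220 → 11101100111100
-8068 → 10000001111100
  11101100111100
+ 10000001111100
= 01101110111000  (discard carry-out 1)
Result 01101110111000: MSB = 0 → value 7096.
Both addends are negative but the stored result is non-negative: signed overflow. The true value -1220 + (-8068) = -9288 lies outside [-8192, 8191].

7096; overflow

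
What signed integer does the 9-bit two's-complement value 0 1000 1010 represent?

138

MSB is 0, so the value is non-negative: 010001010 = 138.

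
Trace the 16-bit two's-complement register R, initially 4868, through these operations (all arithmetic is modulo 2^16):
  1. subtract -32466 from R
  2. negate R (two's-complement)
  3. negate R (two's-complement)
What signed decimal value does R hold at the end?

Start: R = 4868 = 0001001100000100.
R = 4868 − (-32466) = 37334; wraps to -28202 = 1001000111010110
R = −(-28202) = 28202 = 0110111000101010
R = −(28202) = -28202 = 1001000111010110

-28202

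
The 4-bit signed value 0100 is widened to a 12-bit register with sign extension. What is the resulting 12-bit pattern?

000000000100

MSB of 0100 is 0; replicate it into the new high bits.
00000000|0100 → 000000000100 (still 4).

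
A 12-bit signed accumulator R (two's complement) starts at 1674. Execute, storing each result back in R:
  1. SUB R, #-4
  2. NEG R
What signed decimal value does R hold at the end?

-1678

Start: R = 1674 = 011010001010.
R = 1674 − (-4) = 1678 = 011010001110
R = −(1678) = -1678 = 100101110010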